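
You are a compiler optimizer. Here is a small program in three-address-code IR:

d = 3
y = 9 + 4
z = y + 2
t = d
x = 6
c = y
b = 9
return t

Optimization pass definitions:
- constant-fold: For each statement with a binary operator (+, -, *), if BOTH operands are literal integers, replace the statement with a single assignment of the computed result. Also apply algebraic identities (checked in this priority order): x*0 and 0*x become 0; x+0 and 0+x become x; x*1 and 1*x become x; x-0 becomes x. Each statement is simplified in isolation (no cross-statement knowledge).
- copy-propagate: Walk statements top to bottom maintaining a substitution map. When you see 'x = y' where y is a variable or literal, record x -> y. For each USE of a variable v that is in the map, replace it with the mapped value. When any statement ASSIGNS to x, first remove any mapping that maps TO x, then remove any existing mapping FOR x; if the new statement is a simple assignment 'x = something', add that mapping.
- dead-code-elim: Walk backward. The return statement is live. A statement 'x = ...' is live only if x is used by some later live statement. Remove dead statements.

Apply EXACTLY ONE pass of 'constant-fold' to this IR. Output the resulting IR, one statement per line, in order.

Applying constant-fold statement-by-statement:
  [1] d = 3  (unchanged)
  [2] y = 9 + 4  -> y = 13
  [3] z = y + 2  (unchanged)
  [4] t = d  (unchanged)
  [5] x = 6  (unchanged)
  [6] c = y  (unchanged)
  [7] b = 9  (unchanged)
  [8] return t  (unchanged)
Result (8 stmts):
  d = 3
  y = 13
  z = y + 2
  t = d
  x = 6
  c = y
  b = 9
  return t

Answer: d = 3
y = 13
z = y + 2
t = d
x = 6
c = y
b = 9
return t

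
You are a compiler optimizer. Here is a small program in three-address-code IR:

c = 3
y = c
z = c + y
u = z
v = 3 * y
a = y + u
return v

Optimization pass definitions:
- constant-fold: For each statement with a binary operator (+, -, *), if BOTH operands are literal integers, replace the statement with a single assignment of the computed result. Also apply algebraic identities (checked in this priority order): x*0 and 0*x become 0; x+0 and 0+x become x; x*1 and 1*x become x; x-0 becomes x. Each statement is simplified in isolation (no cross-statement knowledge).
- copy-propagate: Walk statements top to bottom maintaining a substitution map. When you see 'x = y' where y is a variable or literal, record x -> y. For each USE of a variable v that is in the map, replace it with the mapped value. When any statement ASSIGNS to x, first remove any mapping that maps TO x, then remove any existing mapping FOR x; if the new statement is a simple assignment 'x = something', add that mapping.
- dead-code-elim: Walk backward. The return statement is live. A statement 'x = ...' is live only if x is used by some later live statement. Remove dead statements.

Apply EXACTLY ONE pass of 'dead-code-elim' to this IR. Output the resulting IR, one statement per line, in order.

Answer: c = 3
y = c
v = 3 * y
return v

Derivation:
Applying dead-code-elim statement-by-statement:
  [7] return v  -> KEEP (return); live=['v']
  [6] a = y + u  -> DEAD (a not live)
  [5] v = 3 * y  -> KEEP; live=['y']
  [4] u = z  -> DEAD (u not live)
  [3] z = c + y  -> DEAD (z not live)
  [2] y = c  -> KEEP; live=['c']
  [1] c = 3  -> KEEP; live=[]
Result (4 stmts):
  c = 3
  y = c
  v = 3 * y
  return v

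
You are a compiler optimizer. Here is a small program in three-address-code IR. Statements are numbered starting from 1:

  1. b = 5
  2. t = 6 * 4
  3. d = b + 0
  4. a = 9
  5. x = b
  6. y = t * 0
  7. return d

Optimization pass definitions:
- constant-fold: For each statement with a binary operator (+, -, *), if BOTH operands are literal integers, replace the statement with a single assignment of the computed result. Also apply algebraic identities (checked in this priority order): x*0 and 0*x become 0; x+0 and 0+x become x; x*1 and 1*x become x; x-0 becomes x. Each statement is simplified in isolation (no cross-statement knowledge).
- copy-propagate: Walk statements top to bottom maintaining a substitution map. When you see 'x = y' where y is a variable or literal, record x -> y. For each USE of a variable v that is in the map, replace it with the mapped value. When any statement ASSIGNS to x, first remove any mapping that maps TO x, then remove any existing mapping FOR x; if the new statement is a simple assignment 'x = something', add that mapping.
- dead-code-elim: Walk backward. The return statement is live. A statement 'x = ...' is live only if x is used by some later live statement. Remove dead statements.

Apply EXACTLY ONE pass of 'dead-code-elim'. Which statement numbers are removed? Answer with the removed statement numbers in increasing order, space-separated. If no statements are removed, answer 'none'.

Answer: 2 4 5 6

Derivation:
Backward liveness scan:
Stmt 1 'b = 5': KEEP (b is live); live-in = []
Stmt 2 't = 6 * 4': DEAD (t not in live set ['b'])
Stmt 3 'd = b + 0': KEEP (d is live); live-in = ['b']
Stmt 4 'a = 9': DEAD (a not in live set ['d'])
Stmt 5 'x = b': DEAD (x not in live set ['d'])
Stmt 6 'y = t * 0': DEAD (y not in live set ['d'])
Stmt 7 'return d': KEEP (return); live-in = ['d']
Removed statement numbers: [2, 4, 5, 6]
Surviving IR:
  b = 5
  d = b + 0
  return d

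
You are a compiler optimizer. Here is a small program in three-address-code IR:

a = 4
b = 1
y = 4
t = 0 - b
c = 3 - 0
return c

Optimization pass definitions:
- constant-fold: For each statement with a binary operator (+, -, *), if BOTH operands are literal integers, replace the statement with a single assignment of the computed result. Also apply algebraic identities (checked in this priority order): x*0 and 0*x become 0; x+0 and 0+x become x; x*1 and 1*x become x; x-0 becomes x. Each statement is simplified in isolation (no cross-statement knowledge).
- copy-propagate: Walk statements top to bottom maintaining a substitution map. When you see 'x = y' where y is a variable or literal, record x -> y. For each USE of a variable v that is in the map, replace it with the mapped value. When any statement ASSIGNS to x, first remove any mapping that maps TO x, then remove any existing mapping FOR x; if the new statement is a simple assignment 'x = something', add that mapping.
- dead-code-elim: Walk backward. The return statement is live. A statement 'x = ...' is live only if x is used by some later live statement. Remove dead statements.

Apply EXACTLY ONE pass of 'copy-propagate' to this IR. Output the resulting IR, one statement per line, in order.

Answer: a = 4
b = 1
y = 4
t = 0 - 1
c = 3 - 0
return c

Derivation:
Applying copy-propagate statement-by-statement:
  [1] a = 4  (unchanged)
  [2] b = 1  (unchanged)
  [3] y = 4  (unchanged)
  [4] t = 0 - b  -> t = 0 - 1
  [5] c = 3 - 0  (unchanged)
  [6] return c  (unchanged)
Result (6 stmts):
  a = 4
  b = 1
  y = 4
  t = 0 - 1
  c = 3 - 0
  return c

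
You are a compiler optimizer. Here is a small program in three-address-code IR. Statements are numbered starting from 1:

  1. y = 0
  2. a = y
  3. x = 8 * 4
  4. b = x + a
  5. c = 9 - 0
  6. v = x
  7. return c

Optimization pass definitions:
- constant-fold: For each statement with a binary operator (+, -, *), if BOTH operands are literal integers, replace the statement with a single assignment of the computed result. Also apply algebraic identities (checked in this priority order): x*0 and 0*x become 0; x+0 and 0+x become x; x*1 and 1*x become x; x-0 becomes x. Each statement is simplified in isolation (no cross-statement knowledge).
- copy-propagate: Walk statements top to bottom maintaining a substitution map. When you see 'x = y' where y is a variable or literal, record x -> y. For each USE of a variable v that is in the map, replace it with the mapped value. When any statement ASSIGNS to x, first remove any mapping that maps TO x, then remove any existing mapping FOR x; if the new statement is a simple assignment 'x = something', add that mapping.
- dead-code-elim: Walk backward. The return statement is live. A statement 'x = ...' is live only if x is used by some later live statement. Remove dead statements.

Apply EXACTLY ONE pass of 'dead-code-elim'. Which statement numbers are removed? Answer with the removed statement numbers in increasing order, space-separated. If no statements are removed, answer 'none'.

Backward liveness scan:
Stmt 1 'y = 0': DEAD (y not in live set [])
Stmt 2 'a = y': DEAD (a not in live set [])
Stmt 3 'x = 8 * 4': DEAD (x not in live set [])
Stmt 4 'b = x + a': DEAD (b not in live set [])
Stmt 5 'c = 9 - 0': KEEP (c is live); live-in = []
Stmt 6 'v = x': DEAD (v not in live set ['c'])
Stmt 7 'return c': KEEP (return); live-in = ['c']
Removed statement numbers: [1, 2, 3, 4, 6]
Surviving IR:
  c = 9 - 0
  return c

Answer: 1 2 3 4 6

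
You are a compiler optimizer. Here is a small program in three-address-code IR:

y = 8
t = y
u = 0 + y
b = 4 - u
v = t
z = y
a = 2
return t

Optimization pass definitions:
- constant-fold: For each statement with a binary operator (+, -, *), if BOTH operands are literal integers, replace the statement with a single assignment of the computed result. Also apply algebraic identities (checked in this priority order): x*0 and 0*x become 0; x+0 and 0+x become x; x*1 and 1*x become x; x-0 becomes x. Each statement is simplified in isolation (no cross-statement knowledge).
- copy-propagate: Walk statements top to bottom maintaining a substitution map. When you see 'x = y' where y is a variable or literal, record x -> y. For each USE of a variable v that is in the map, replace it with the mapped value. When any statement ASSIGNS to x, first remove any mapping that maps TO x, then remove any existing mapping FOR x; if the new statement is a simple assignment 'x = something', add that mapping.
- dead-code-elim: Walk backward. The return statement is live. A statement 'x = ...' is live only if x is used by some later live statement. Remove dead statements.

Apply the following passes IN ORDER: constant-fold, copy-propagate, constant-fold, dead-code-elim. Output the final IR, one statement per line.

Answer: return 8

Derivation:
Initial IR:
  y = 8
  t = y
  u = 0 + y
  b = 4 - u
  v = t
  z = y
  a = 2
  return t
After constant-fold (8 stmts):
  y = 8
  t = y
  u = y
  b = 4 - u
  v = t
  z = y
  a = 2
  return t
After copy-propagate (8 stmts):
  y = 8
  t = 8
  u = 8
  b = 4 - 8
  v = 8
  z = 8
  a = 2
  return 8
After constant-fold (8 stmts):
  y = 8
  t = 8
  u = 8
  b = -4
  v = 8
  z = 8
  a = 2
  return 8
After dead-code-elim (1 stmts):
  return 8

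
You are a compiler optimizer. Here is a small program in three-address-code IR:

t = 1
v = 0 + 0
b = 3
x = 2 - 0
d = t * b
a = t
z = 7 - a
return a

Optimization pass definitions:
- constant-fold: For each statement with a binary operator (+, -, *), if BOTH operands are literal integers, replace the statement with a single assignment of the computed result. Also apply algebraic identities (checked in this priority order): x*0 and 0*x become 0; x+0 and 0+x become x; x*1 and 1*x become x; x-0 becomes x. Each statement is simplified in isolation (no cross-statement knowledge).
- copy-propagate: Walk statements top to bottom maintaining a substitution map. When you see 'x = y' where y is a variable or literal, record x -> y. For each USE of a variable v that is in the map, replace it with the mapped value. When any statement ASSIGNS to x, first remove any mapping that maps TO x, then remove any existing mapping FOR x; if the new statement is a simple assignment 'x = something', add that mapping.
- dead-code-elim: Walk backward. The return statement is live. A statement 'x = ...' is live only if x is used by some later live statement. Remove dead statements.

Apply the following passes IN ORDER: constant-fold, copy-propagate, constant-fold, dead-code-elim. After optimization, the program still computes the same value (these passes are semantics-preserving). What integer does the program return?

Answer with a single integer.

Answer: 1

Derivation:
Initial IR:
  t = 1
  v = 0 + 0
  b = 3
  x = 2 - 0
  d = t * b
  a = t
  z = 7 - a
  return a
After constant-fold (8 stmts):
  t = 1
  v = 0
  b = 3
  x = 2
  d = t * b
  a = t
  z = 7 - a
  return a
After copy-propagate (8 stmts):
  t = 1
  v = 0
  b = 3
  x = 2
  d = 1 * 3
  a = 1
  z = 7 - 1
  return 1
After constant-fold (8 stmts):
  t = 1
  v = 0
  b = 3
  x = 2
  d = 3
  a = 1
  z = 6
  return 1
After dead-code-elim (1 stmts):
  return 1
Evaluate:
  t = 1  =>  t = 1
  v = 0 + 0  =>  v = 0
  b = 3  =>  b = 3
  x = 2 - 0  =>  x = 2
  d = t * b  =>  d = 3
  a = t  =>  a = 1
  z = 7 - a  =>  z = 6
  return a = 1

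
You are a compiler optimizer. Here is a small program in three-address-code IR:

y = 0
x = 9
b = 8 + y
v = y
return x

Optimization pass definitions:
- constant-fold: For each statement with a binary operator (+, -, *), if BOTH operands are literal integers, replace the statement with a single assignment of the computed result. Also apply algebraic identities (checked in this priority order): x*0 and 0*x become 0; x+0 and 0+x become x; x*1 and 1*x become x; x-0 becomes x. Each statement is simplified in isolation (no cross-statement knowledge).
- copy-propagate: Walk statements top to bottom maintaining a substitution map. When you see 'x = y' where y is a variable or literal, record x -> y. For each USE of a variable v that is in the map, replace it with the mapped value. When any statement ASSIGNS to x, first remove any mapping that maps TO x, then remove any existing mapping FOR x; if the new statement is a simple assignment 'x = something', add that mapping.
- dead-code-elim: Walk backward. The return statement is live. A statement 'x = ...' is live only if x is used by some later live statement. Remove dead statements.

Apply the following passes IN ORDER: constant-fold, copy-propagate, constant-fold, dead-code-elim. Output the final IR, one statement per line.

Initial IR:
  y = 0
  x = 9
  b = 8 + y
  v = y
  return x
After constant-fold (5 stmts):
  y = 0
  x = 9
  b = 8 + y
  v = y
  return x
After copy-propagate (5 stmts):
  y = 0
  x = 9
  b = 8 + 0
  v = 0
  return 9
After constant-fold (5 stmts):
  y = 0
  x = 9
  b = 8
  v = 0
  return 9
After dead-code-elim (1 stmts):
  return 9

Answer: return 9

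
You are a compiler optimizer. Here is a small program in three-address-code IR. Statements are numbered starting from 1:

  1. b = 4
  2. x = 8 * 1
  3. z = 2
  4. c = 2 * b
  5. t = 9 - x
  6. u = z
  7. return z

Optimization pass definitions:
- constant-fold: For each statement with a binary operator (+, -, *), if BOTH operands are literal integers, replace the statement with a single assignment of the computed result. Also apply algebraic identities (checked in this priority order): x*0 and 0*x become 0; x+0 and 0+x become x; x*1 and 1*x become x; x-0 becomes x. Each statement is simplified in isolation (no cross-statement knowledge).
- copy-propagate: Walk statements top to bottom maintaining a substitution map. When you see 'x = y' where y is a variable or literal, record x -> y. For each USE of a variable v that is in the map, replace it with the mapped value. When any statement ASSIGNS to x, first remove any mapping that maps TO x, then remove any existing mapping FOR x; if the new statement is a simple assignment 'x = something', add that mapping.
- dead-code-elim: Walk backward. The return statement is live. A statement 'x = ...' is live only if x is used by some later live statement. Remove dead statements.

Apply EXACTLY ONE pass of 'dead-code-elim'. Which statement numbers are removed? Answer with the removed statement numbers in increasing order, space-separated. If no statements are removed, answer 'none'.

Answer: 1 2 4 5 6

Derivation:
Backward liveness scan:
Stmt 1 'b = 4': DEAD (b not in live set [])
Stmt 2 'x = 8 * 1': DEAD (x not in live set [])
Stmt 3 'z = 2': KEEP (z is live); live-in = []
Stmt 4 'c = 2 * b': DEAD (c not in live set ['z'])
Stmt 5 't = 9 - x': DEAD (t not in live set ['z'])
Stmt 6 'u = z': DEAD (u not in live set ['z'])
Stmt 7 'return z': KEEP (return); live-in = ['z']
Removed statement numbers: [1, 2, 4, 5, 6]
Surviving IR:
  z = 2
  return z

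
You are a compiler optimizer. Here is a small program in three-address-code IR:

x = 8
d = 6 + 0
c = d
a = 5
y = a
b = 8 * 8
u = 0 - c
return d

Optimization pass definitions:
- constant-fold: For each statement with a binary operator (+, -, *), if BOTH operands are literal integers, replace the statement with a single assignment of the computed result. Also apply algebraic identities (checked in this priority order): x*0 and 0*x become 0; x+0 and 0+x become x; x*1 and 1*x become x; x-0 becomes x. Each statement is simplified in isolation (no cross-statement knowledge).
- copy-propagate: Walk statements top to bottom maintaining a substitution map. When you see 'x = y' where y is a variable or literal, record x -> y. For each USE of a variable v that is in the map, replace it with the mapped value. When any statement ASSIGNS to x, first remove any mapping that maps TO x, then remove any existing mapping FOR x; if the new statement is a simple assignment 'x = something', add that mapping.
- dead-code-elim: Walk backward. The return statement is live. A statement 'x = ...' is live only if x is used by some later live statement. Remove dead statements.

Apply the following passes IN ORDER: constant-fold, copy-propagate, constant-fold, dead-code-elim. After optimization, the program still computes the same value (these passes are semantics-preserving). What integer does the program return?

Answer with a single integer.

Initial IR:
  x = 8
  d = 6 + 0
  c = d
  a = 5
  y = a
  b = 8 * 8
  u = 0 - c
  return d
After constant-fold (8 stmts):
  x = 8
  d = 6
  c = d
  a = 5
  y = a
  b = 64
  u = 0 - c
  return d
After copy-propagate (8 stmts):
  x = 8
  d = 6
  c = 6
  a = 5
  y = 5
  b = 64
  u = 0 - 6
  return 6
After constant-fold (8 stmts):
  x = 8
  d = 6
  c = 6
  a = 5
  y = 5
  b = 64
  u = -6
  return 6
After dead-code-elim (1 stmts):
  return 6
Evaluate:
  x = 8  =>  x = 8
  d = 6 + 0  =>  d = 6
  c = d  =>  c = 6
  a = 5  =>  a = 5
  y = a  =>  y = 5
  b = 8 * 8  =>  b = 64
  u = 0 - c  =>  u = -6
  return d = 6

Answer: 6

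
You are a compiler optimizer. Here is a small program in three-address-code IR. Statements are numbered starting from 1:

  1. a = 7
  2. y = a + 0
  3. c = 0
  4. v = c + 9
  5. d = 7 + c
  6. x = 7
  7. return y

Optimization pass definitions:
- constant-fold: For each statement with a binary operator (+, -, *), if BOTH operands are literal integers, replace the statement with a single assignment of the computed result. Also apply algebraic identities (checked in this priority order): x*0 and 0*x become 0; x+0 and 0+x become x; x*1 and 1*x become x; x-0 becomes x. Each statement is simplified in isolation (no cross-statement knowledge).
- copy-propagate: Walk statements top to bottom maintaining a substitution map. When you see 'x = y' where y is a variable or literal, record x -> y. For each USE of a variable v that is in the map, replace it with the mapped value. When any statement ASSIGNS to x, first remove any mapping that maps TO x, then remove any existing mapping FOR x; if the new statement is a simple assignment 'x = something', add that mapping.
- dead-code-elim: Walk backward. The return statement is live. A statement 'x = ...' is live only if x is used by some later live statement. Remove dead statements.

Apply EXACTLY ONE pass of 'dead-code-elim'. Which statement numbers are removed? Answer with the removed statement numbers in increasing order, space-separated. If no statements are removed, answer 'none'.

Backward liveness scan:
Stmt 1 'a = 7': KEEP (a is live); live-in = []
Stmt 2 'y = a + 0': KEEP (y is live); live-in = ['a']
Stmt 3 'c = 0': DEAD (c not in live set ['y'])
Stmt 4 'v = c + 9': DEAD (v not in live set ['y'])
Stmt 5 'd = 7 + c': DEAD (d not in live set ['y'])
Stmt 6 'x = 7': DEAD (x not in live set ['y'])
Stmt 7 'return y': KEEP (return); live-in = ['y']
Removed statement numbers: [3, 4, 5, 6]
Surviving IR:
  a = 7
  y = a + 0
  return y

Answer: 3 4 5 6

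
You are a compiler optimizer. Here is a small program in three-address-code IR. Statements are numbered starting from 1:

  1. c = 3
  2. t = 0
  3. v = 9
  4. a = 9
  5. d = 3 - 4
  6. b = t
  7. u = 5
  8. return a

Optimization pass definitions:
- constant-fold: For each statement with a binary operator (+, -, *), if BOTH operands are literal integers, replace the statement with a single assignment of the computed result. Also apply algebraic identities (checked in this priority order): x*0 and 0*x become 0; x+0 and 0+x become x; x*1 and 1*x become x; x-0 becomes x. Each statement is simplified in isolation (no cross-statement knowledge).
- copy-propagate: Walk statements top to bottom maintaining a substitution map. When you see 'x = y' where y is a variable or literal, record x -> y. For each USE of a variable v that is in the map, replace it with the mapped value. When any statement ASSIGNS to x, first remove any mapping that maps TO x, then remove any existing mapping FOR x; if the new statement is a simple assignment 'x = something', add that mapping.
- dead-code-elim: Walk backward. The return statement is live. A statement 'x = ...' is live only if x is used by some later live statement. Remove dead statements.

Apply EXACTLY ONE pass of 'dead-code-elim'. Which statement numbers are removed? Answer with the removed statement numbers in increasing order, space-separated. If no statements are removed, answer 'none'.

Answer: 1 2 3 5 6 7

Derivation:
Backward liveness scan:
Stmt 1 'c = 3': DEAD (c not in live set [])
Stmt 2 't = 0': DEAD (t not in live set [])
Stmt 3 'v = 9': DEAD (v not in live set [])
Stmt 4 'a = 9': KEEP (a is live); live-in = []
Stmt 5 'd = 3 - 4': DEAD (d not in live set ['a'])
Stmt 6 'b = t': DEAD (b not in live set ['a'])
Stmt 7 'u = 5': DEAD (u not in live set ['a'])
Stmt 8 'return a': KEEP (return); live-in = ['a']
Removed statement numbers: [1, 2, 3, 5, 6, 7]
Surviving IR:
  a = 9
  return a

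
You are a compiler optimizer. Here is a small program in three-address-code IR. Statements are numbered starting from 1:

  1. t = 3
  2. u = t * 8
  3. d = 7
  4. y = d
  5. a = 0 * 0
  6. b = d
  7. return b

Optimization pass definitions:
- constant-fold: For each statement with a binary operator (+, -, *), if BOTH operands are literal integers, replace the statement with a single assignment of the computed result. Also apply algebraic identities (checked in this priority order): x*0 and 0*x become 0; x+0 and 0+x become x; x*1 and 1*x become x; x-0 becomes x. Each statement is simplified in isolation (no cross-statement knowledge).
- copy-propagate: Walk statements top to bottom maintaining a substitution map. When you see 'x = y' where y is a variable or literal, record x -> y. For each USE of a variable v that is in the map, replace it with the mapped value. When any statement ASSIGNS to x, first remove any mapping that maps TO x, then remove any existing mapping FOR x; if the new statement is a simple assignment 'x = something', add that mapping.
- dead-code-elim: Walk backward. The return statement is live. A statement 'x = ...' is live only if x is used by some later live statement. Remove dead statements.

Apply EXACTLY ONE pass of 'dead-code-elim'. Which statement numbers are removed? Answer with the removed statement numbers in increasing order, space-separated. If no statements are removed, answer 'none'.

Answer: 1 2 4 5

Derivation:
Backward liveness scan:
Stmt 1 't = 3': DEAD (t not in live set [])
Stmt 2 'u = t * 8': DEAD (u not in live set [])
Stmt 3 'd = 7': KEEP (d is live); live-in = []
Stmt 4 'y = d': DEAD (y not in live set ['d'])
Stmt 5 'a = 0 * 0': DEAD (a not in live set ['d'])
Stmt 6 'b = d': KEEP (b is live); live-in = ['d']
Stmt 7 'return b': KEEP (return); live-in = ['b']
Removed statement numbers: [1, 2, 4, 5]
Surviving IR:
  d = 7
  b = d
  return b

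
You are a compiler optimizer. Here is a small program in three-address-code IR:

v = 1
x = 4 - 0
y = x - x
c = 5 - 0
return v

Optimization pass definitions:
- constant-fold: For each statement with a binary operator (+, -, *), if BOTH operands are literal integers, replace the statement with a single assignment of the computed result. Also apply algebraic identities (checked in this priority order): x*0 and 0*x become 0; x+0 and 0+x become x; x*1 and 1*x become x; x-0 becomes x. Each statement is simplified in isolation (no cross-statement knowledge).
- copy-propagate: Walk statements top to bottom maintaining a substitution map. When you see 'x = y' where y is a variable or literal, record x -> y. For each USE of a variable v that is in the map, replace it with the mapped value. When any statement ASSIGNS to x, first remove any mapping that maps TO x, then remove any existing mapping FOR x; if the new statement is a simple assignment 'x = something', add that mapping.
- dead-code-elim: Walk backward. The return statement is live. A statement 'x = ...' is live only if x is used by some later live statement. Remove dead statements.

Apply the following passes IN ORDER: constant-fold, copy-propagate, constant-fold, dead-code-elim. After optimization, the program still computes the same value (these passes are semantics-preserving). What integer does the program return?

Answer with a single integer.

Initial IR:
  v = 1
  x = 4 - 0
  y = x - x
  c = 5 - 0
  return v
After constant-fold (5 stmts):
  v = 1
  x = 4
  y = x - x
  c = 5
  return v
After copy-propagate (5 stmts):
  v = 1
  x = 4
  y = 4 - 4
  c = 5
  return 1
After constant-fold (5 stmts):
  v = 1
  x = 4
  y = 0
  c = 5
  return 1
After dead-code-elim (1 stmts):
  return 1
Evaluate:
  v = 1  =>  v = 1
  x = 4 - 0  =>  x = 4
  y = x - x  =>  y = 0
  c = 5 - 0  =>  c = 5
  return v = 1

Answer: 1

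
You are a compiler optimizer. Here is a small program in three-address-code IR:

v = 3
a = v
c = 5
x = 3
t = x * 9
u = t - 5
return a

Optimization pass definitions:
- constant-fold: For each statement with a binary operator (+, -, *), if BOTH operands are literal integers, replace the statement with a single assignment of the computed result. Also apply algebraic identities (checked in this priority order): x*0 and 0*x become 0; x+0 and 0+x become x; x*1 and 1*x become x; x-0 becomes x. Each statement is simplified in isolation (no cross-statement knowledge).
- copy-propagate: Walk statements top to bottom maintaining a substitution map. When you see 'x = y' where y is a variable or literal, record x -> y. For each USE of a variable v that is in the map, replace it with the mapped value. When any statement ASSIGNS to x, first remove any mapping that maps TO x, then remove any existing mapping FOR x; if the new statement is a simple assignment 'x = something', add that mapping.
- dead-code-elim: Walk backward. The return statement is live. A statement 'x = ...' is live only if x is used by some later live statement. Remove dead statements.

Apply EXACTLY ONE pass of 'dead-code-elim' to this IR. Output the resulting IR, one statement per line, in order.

Applying dead-code-elim statement-by-statement:
  [7] return a  -> KEEP (return); live=['a']
  [6] u = t - 5  -> DEAD (u not live)
  [5] t = x * 9  -> DEAD (t not live)
  [4] x = 3  -> DEAD (x not live)
  [3] c = 5  -> DEAD (c not live)
  [2] a = v  -> KEEP; live=['v']
  [1] v = 3  -> KEEP; live=[]
Result (3 stmts):
  v = 3
  a = v
  return a

Answer: v = 3
a = v
return a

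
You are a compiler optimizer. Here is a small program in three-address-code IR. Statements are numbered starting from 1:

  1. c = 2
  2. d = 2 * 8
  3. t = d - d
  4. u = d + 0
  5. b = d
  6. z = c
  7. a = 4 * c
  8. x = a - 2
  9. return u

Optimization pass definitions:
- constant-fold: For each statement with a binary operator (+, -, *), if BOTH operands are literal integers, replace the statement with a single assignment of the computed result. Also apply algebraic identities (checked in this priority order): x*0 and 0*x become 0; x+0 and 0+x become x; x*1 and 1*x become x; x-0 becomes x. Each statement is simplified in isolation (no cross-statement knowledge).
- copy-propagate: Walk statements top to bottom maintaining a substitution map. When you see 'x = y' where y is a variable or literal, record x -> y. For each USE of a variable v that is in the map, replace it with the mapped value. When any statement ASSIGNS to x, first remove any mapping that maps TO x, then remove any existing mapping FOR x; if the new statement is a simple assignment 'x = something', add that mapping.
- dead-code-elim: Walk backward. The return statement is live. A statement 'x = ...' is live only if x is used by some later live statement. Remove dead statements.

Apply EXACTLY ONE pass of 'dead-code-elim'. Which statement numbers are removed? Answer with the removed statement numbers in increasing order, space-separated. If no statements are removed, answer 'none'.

Backward liveness scan:
Stmt 1 'c = 2': DEAD (c not in live set [])
Stmt 2 'd = 2 * 8': KEEP (d is live); live-in = []
Stmt 3 't = d - d': DEAD (t not in live set ['d'])
Stmt 4 'u = d + 0': KEEP (u is live); live-in = ['d']
Stmt 5 'b = d': DEAD (b not in live set ['u'])
Stmt 6 'z = c': DEAD (z not in live set ['u'])
Stmt 7 'a = 4 * c': DEAD (a not in live set ['u'])
Stmt 8 'x = a - 2': DEAD (x not in live set ['u'])
Stmt 9 'return u': KEEP (return); live-in = ['u']
Removed statement numbers: [1, 3, 5, 6, 7, 8]
Surviving IR:
  d = 2 * 8
  u = d + 0
  return u

Answer: 1 3 5 6 7 8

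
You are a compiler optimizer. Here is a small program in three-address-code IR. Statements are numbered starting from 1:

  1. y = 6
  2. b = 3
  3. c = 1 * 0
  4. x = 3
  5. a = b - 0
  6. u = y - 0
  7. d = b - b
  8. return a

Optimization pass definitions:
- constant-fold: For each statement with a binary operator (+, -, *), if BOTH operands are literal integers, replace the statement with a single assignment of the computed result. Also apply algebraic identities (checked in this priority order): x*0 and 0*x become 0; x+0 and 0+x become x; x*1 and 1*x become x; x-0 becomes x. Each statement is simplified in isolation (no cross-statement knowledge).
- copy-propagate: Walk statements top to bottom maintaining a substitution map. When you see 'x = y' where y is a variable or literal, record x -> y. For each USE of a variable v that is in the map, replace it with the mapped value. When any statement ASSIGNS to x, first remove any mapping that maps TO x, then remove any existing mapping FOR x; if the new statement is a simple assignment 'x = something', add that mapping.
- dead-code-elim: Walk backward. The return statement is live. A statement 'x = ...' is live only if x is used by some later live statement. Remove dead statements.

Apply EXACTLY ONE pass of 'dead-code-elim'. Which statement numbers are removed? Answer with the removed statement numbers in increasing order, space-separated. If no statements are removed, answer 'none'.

Backward liveness scan:
Stmt 1 'y = 6': DEAD (y not in live set [])
Stmt 2 'b = 3': KEEP (b is live); live-in = []
Stmt 3 'c = 1 * 0': DEAD (c not in live set ['b'])
Stmt 4 'x = 3': DEAD (x not in live set ['b'])
Stmt 5 'a = b - 0': KEEP (a is live); live-in = ['b']
Stmt 6 'u = y - 0': DEAD (u not in live set ['a'])
Stmt 7 'd = b - b': DEAD (d not in live set ['a'])
Stmt 8 'return a': KEEP (return); live-in = ['a']
Removed statement numbers: [1, 3, 4, 6, 7]
Surviving IR:
  b = 3
  a = b - 0
  return a

Answer: 1 3 4 6 7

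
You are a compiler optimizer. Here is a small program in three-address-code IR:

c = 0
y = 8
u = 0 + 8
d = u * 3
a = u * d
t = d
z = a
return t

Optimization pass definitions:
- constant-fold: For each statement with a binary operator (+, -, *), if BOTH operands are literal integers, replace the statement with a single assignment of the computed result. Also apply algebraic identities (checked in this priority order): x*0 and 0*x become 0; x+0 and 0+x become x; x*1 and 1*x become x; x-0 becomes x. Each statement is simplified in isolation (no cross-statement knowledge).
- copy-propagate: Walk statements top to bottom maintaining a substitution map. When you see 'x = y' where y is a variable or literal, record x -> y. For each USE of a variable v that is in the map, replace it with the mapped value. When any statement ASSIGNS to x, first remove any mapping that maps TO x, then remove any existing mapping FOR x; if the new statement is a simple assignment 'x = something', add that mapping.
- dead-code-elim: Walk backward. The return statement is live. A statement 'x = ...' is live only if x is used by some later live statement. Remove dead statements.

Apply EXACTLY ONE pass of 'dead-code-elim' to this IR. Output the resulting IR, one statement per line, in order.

Applying dead-code-elim statement-by-statement:
  [8] return t  -> KEEP (return); live=['t']
  [7] z = a  -> DEAD (z not live)
  [6] t = d  -> KEEP; live=['d']
  [5] a = u * d  -> DEAD (a not live)
  [4] d = u * 3  -> KEEP; live=['u']
  [3] u = 0 + 8  -> KEEP; live=[]
  [2] y = 8  -> DEAD (y not live)
  [1] c = 0  -> DEAD (c not live)
Result (4 stmts):
  u = 0 + 8
  d = u * 3
  t = d
  return t

Answer: u = 0 + 8
d = u * 3
t = d
return t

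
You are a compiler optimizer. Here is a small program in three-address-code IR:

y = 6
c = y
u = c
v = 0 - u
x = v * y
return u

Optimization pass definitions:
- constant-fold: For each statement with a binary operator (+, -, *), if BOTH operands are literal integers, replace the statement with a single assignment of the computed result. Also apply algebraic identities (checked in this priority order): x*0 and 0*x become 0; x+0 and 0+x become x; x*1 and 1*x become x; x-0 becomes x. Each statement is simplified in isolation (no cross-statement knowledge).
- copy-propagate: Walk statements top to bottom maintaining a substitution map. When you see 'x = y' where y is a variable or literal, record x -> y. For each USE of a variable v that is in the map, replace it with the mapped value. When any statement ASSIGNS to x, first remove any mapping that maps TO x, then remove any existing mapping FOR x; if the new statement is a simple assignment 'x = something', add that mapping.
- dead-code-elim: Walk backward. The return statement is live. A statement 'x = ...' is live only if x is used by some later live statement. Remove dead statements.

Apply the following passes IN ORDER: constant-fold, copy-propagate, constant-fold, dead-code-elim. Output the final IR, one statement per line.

Answer: return 6

Derivation:
Initial IR:
  y = 6
  c = y
  u = c
  v = 0 - u
  x = v * y
  return u
After constant-fold (6 stmts):
  y = 6
  c = y
  u = c
  v = 0 - u
  x = v * y
  return u
After copy-propagate (6 stmts):
  y = 6
  c = 6
  u = 6
  v = 0 - 6
  x = v * 6
  return 6
After constant-fold (6 stmts):
  y = 6
  c = 6
  u = 6
  v = -6
  x = v * 6
  return 6
After dead-code-elim (1 stmts):
  return 6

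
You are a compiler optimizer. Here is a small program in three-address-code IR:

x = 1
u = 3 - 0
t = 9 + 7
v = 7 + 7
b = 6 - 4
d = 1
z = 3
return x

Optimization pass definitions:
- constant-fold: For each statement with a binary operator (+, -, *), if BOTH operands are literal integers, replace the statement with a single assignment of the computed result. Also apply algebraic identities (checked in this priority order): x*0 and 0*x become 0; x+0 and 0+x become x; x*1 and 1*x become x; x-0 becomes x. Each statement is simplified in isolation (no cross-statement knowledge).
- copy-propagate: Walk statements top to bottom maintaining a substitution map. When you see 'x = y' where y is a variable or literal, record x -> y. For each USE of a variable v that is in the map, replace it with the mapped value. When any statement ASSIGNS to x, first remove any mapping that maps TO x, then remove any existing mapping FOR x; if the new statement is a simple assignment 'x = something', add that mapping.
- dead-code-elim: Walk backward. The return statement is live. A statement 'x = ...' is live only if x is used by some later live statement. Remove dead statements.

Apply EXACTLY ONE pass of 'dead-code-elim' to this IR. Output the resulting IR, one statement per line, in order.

Answer: x = 1
return x

Derivation:
Applying dead-code-elim statement-by-statement:
  [8] return x  -> KEEP (return); live=['x']
  [7] z = 3  -> DEAD (z not live)
  [6] d = 1  -> DEAD (d not live)
  [5] b = 6 - 4  -> DEAD (b not live)
  [4] v = 7 + 7  -> DEAD (v not live)
  [3] t = 9 + 7  -> DEAD (t not live)
  [2] u = 3 - 0  -> DEAD (u not live)
  [1] x = 1  -> KEEP; live=[]
Result (2 stmts):
  x = 1
  return x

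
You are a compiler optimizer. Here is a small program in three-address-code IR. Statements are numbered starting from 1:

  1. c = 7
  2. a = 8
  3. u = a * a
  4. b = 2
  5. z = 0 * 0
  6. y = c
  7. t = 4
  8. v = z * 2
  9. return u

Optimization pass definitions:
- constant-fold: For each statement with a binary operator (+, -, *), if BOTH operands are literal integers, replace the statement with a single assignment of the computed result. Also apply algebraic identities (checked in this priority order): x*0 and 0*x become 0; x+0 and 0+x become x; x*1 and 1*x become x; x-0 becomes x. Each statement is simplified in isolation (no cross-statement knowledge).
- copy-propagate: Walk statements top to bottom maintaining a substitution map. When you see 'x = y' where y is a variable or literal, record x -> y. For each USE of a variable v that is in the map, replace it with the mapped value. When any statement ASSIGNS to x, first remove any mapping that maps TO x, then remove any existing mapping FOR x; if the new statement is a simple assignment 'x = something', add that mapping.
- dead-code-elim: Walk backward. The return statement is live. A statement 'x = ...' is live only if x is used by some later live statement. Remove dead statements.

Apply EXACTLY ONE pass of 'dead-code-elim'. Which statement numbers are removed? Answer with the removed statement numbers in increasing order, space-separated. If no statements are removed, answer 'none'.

Backward liveness scan:
Stmt 1 'c = 7': DEAD (c not in live set [])
Stmt 2 'a = 8': KEEP (a is live); live-in = []
Stmt 3 'u = a * a': KEEP (u is live); live-in = ['a']
Stmt 4 'b = 2': DEAD (b not in live set ['u'])
Stmt 5 'z = 0 * 0': DEAD (z not in live set ['u'])
Stmt 6 'y = c': DEAD (y not in live set ['u'])
Stmt 7 't = 4': DEAD (t not in live set ['u'])
Stmt 8 'v = z * 2': DEAD (v not in live set ['u'])
Stmt 9 'return u': KEEP (return); live-in = ['u']
Removed statement numbers: [1, 4, 5, 6, 7, 8]
Surviving IR:
  a = 8
  u = a * a
  return u

Answer: 1 4 5 6 7 8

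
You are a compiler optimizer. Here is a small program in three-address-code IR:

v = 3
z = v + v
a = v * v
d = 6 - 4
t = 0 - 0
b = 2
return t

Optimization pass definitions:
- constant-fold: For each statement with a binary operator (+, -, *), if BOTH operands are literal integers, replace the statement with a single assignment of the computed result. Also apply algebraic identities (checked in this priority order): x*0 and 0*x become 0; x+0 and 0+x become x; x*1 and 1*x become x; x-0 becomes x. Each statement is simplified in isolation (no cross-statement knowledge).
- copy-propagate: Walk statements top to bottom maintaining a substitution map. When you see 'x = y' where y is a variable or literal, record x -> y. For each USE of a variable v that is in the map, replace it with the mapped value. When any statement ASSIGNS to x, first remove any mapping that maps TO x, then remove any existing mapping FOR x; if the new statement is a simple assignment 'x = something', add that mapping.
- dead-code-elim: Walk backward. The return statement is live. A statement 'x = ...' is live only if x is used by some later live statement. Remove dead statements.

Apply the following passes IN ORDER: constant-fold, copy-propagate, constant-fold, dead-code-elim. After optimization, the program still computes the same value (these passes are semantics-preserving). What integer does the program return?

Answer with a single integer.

Answer: 0

Derivation:
Initial IR:
  v = 3
  z = v + v
  a = v * v
  d = 6 - 4
  t = 0 - 0
  b = 2
  return t
After constant-fold (7 stmts):
  v = 3
  z = v + v
  a = v * v
  d = 2
  t = 0
  b = 2
  return t
After copy-propagate (7 stmts):
  v = 3
  z = 3 + 3
  a = 3 * 3
  d = 2
  t = 0
  b = 2
  return 0
After constant-fold (7 stmts):
  v = 3
  z = 6
  a = 9
  d = 2
  t = 0
  b = 2
  return 0
After dead-code-elim (1 stmts):
  return 0
Evaluate:
  v = 3  =>  v = 3
  z = v + v  =>  z = 6
  a = v * v  =>  a = 9
  d = 6 - 4  =>  d = 2
  t = 0 - 0  =>  t = 0
  b = 2  =>  b = 2
  return t = 0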